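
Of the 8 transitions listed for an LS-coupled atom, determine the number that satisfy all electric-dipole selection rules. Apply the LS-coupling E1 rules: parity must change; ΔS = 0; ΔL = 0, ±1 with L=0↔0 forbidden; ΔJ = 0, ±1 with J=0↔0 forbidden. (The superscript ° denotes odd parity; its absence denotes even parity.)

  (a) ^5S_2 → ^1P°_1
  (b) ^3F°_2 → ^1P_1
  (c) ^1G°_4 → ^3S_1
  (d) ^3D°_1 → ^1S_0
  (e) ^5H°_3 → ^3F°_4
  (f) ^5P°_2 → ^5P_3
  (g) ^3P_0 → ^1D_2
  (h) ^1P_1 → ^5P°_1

(a) forbidden (ΔS fails)
(b) forbidden (ΔS, ΔL fail)
(c) forbidden (ΔS, ΔL, ΔJ fail)
(d) forbidden (ΔS, ΔL fail)
(e) forbidden (parity, ΔS, ΔL fail)
(f) allowed
(g) forbidden (parity, ΔS, ΔJ fail)
(h) forbidden (ΔS fails)
Total allowed: 1 of 8.

1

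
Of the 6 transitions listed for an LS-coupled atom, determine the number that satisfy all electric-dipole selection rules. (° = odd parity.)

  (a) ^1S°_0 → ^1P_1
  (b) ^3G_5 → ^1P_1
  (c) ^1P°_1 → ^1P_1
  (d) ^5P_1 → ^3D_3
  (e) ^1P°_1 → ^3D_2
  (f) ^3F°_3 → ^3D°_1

(a) allowed
(b) forbidden (parity, ΔS, ΔL, ΔJ fail)
(c) allowed
(d) forbidden (parity, ΔS, ΔJ fail)
(e) forbidden (ΔS fails)
(f) forbidden (parity, ΔJ fail)
Total allowed: 2 of 6.

2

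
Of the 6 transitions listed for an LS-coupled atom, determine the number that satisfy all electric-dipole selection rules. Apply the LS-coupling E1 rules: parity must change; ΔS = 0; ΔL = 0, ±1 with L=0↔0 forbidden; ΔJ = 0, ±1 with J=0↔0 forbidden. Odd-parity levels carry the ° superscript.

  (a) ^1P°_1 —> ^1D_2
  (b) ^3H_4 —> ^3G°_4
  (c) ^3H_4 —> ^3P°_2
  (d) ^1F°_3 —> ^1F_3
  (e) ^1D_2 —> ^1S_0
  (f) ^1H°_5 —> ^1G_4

(a) allowed
(b) allowed
(c) forbidden (ΔL, ΔJ fail)
(d) allowed
(e) forbidden (parity, ΔL, ΔJ fail)
(f) allowed
Total allowed: 4 of 6.

4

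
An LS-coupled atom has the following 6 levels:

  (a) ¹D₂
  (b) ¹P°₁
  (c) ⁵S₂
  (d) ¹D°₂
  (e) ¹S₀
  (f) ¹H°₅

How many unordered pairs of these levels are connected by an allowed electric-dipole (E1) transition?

3

(a)–(b): allowed.
(a)–(c): forbidden (parity, ΔS, ΔL).
(a)–(d): allowed.
(a)–(e): forbidden (parity, ΔL, ΔJ).
(a)–(f): forbidden (ΔL, ΔJ).
(b)–(c): forbidden (ΔS).
(b)–(d): forbidden (parity).
(b)–(e): allowed.
(b)–(f): forbidden (parity, ΔL, ΔJ).
(c)–(d): forbidden (ΔS, ΔL).
(c)–(e): forbidden (parity, ΔS, ΔL, ΔJ).
(c)–(f): forbidden (ΔS, ΔL, ΔJ).
(d)–(e): forbidden (ΔL, ΔJ).
(d)–(f): forbidden (parity, ΔL, ΔJ).
(e)–(f): forbidden (ΔL, ΔJ).
Allowed pairs: 3 of 15.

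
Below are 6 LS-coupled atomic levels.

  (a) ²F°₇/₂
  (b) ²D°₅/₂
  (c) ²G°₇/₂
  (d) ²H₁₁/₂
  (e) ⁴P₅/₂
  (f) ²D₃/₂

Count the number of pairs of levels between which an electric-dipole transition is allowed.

(a)–(b): forbidden (parity).
(a)–(c): forbidden (parity).
(a)–(d): forbidden (ΔL, ΔJ).
(a)–(e): forbidden (ΔS, ΔL).
(a)–(f): forbidden (ΔJ).
(b)–(c): forbidden (parity, ΔL).
(b)–(d): forbidden (ΔL, ΔJ).
(b)–(e): forbidden (ΔS).
(b)–(f): allowed.
(c)–(d): forbidden (ΔJ).
(c)–(e): forbidden (ΔS, ΔL).
(c)–(f): forbidden (ΔL, ΔJ).
(d)–(e): forbidden (parity, ΔS, ΔL, ΔJ).
(d)–(f): forbidden (parity, ΔL, ΔJ).
(e)–(f): forbidden (parity, ΔS).
Allowed pairs: 1 of 15.

1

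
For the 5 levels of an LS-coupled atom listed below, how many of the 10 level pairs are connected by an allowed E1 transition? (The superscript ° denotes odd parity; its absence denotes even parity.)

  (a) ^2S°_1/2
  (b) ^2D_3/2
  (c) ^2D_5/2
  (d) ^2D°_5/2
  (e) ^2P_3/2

4

(a)–(b): forbidden (ΔL).
(a)–(c): forbidden (ΔL, ΔJ).
(a)–(d): forbidden (parity, ΔL, ΔJ).
(a)–(e): allowed.
(b)–(c): forbidden (parity).
(b)–(d): allowed.
(b)–(e): forbidden (parity).
(c)–(d): allowed.
(c)–(e): forbidden (parity).
(d)–(e): allowed.
Allowed pairs: 4 of 10.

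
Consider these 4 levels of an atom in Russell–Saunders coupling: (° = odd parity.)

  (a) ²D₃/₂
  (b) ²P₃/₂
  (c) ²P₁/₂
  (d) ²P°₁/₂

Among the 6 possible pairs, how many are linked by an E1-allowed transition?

(a)–(b): forbidden (parity).
(a)–(c): forbidden (parity).
(a)–(d): allowed.
(b)–(c): forbidden (parity).
(b)–(d): allowed.
(c)–(d): allowed.
Allowed pairs: 3 of 6.

3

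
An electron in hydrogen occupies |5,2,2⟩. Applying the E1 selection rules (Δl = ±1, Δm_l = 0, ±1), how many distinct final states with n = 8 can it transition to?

E1 requires Δl = ±1, so l_f ∈ {1, 3}; with 0 ≤ l_f ≤ n_f−1 = 7, the allowed l_f values are {1, 3}.
For l_f = 1: m_f ∈ {m_i−1, m_i, m_i+1} ∩ [−1, 1] = {1} → 1 state.
For l_f = 3: m_f ∈ {m_i−1, m_i, m_i+1} ∩ [−3, 3] = {1, 2, 3} → 3 states.
Total: 4.

4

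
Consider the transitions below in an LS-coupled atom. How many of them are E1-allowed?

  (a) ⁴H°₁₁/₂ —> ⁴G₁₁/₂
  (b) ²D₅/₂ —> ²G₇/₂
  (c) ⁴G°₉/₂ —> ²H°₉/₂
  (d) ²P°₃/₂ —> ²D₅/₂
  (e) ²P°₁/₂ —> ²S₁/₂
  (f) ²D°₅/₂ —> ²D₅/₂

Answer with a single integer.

(a) allowed
(b) forbidden (parity, ΔL fail)
(c) forbidden (parity, ΔS fail)
(d) allowed
(e) allowed
(f) allowed
Total allowed: 4 of 6.

4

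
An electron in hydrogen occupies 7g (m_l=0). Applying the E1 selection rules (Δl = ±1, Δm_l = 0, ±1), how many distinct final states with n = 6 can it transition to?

E1 requires Δl = ±1, so l_f ∈ {3, 5}; with 0 ≤ l_f ≤ n_f−1 = 5, the allowed l_f values are {3, 5}.
For l_f = 3: m_f ∈ {m_i−1, m_i, m_i+1} ∩ [−3, 3] = {-1, 0, 1} → 3 states.
For l_f = 5: m_f ∈ {m_i−1, m_i, m_i+1} ∩ [−5, 5] = {-1, 0, 1} → 3 states.
Total: 6.

6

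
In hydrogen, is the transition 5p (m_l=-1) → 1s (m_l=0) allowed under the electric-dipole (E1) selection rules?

allowed

Initial l = 1, final l = 0, so Δl = -1. E1 requires Δl = ±1: ok.
Δm_l = 0 − (-1) = +1. E1 requires Δm_l = 0, ±1: ok.
All E1 selection rules are satisfied.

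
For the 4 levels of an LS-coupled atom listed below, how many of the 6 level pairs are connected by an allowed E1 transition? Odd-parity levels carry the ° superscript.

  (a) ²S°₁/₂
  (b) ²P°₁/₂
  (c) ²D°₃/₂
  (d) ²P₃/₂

3

(a)–(b): forbidden (parity).
(a)–(c): forbidden (parity, ΔL).
(a)–(d): allowed.
(b)–(c): forbidden (parity).
(b)–(d): allowed.
(c)–(d): allowed.
Allowed pairs: 3 of 6.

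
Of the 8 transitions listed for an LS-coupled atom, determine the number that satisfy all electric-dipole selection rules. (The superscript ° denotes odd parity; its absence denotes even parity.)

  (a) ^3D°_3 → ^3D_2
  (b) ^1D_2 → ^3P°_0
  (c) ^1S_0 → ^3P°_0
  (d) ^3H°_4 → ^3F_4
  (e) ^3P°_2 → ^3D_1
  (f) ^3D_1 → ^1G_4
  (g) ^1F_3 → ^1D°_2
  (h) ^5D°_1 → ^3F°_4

(a) allowed
(b) forbidden (ΔS, ΔJ fail)
(c) forbidden (ΔS, ΔJ fail)
(d) forbidden (ΔL fails)
(e) allowed
(f) forbidden (parity, ΔS, ΔL, ΔJ fail)
(g) allowed
(h) forbidden (parity, ΔS, ΔJ fail)
Total allowed: 3 of 8.

3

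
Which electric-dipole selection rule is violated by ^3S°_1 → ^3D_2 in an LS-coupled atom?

ΔJ = 0, ±1 (not J=0↔0): J: 1 → 2, ΔJ = +1 — satisfied.
ΔS = 0: S: 1 → 1 — satisfied.
ΔL = 0, ±1 (not L=0↔0): L: 0 → 2, ΔL = +2 — violated.
Parity must change: odd → even — satisfied.

the ΔL = 0, ±1 rule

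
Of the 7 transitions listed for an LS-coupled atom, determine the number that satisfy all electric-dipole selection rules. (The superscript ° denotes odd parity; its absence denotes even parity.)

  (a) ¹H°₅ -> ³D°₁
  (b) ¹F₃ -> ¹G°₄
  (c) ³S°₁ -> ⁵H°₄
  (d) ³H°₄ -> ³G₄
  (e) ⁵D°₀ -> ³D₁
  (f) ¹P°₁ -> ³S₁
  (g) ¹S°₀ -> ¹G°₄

(a) forbidden (parity, ΔS, ΔL, ΔJ fail)
(b) allowed
(c) forbidden (parity, ΔS, ΔL, ΔJ fail)
(d) allowed
(e) forbidden (ΔS fails)
(f) forbidden (ΔS fails)
(g) forbidden (parity, ΔL, ΔJ fail)
Total allowed: 2 of 7.

2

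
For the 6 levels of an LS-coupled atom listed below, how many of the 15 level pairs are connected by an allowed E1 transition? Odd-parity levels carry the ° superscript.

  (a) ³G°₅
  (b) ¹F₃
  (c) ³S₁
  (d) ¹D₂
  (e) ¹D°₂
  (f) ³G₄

(a)–(b): forbidden (ΔS, ΔJ).
(a)–(c): forbidden (ΔL, ΔJ).
(a)–(d): forbidden (ΔS, ΔL, ΔJ).
(a)–(e): forbidden (parity, ΔS, ΔL, ΔJ).
(a)–(f): allowed.
(b)–(c): forbidden (parity, ΔS, ΔL, ΔJ).
(b)–(d): forbidden (parity).
(b)–(e): allowed.
(b)–(f): forbidden (parity, ΔS).
(c)–(d): forbidden (parity, ΔS, ΔL).
(c)–(e): forbidden (ΔS, ΔL).
(c)–(f): forbidden (parity, ΔL, ΔJ).
(d)–(e): allowed.
(d)–(f): forbidden (parity, ΔS, ΔL, ΔJ).
(e)–(f): forbidden (ΔS, ΔL, ΔJ).
Allowed pairs: 3 of 15.

3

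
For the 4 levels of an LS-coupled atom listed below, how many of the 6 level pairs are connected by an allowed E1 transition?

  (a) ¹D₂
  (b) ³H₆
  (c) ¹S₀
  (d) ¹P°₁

(a)–(b): forbidden (parity, ΔS, ΔL, ΔJ).
(a)–(c): forbidden (parity, ΔL, ΔJ).
(a)–(d): allowed.
(b)–(c): forbidden (parity, ΔS, ΔL, ΔJ).
(b)–(d): forbidden (ΔS, ΔL, ΔJ).
(c)–(d): allowed.
Allowed pairs: 2 of 6.

2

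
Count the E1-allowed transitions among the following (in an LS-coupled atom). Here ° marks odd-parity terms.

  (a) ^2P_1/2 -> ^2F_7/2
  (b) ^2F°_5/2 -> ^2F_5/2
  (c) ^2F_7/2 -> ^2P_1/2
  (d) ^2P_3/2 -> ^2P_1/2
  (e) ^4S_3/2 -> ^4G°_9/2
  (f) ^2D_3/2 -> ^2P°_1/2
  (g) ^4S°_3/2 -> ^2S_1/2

(a) forbidden (parity, ΔL, ΔJ fail)
(b) allowed
(c) forbidden (parity, ΔL, ΔJ fail)
(d) forbidden (parity fails)
(e) forbidden (ΔL, ΔJ fail)
(f) allowed
(g) forbidden (ΔS, ΔL fail)
Total allowed: 2 of 7.

2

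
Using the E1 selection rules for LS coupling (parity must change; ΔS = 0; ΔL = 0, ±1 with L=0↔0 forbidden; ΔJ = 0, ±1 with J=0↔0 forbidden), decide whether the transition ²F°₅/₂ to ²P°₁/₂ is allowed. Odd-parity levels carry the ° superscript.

forbidden

Initial level: S=1/2, L=3, J=5/2, parity odd. Final level: S=1/2, L=1, J=1/2, parity odd.
Parity must change: odd → odd — fails.
ΔS = 0: S: 1/2 → 1/2 — ok.
ΔL = 0, ±1 (not L=0↔0): L: 3 → 1, ΔL = -2 — fails.
ΔJ = 0, ±1 (not J=0↔0): J: 5/2 → 1/2, ΔJ = -2 — fails.
Rule(s) violated: parity, ΔL, ΔJ.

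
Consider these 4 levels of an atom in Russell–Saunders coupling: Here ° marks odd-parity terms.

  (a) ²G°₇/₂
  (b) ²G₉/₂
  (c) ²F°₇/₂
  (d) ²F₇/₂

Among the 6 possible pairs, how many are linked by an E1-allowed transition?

(a)–(b): allowed.
(a)–(c): forbidden (parity).
(a)–(d): allowed.
(b)–(c): allowed.
(b)–(d): forbidden (parity).
(c)–(d): allowed.
Allowed pairs: 4 of 6.

4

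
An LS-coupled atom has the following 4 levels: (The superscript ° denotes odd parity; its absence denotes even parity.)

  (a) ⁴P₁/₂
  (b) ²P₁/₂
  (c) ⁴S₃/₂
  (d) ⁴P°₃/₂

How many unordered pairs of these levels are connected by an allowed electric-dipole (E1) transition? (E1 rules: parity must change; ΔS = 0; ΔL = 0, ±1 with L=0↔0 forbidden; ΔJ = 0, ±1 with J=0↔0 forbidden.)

(a)–(b): forbidden (parity, ΔS).
(a)–(c): forbidden (parity).
(a)–(d): allowed.
(b)–(c): forbidden (parity, ΔS).
(b)–(d): forbidden (ΔS).
(c)–(d): allowed.
Allowed pairs: 2 of 6.

2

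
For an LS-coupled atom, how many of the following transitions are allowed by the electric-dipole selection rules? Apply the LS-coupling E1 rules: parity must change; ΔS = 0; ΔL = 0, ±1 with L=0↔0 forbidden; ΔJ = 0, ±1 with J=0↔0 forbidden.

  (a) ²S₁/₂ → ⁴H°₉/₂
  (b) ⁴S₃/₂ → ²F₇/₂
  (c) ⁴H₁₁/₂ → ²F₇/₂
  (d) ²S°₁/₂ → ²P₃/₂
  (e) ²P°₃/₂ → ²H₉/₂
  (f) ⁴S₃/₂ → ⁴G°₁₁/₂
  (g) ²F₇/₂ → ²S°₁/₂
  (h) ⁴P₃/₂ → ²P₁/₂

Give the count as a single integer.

1

(a) forbidden (ΔS, ΔL, ΔJ fail)
(b) forbidden (parity, ΔS, ΔL, ΔJ fail)
(c) forbidden (parity, ΔS, ΔL, ΔJ fail)
(d) allowed
(e) forbidden (ΔL, ΔJ fail)
(f) forbidden (ΔL, ΔJ fail)
(g) forbidden (ΔL, ΔJ fail)
(h) forbidden (parity, ΔS fail)
Total allowed: 1 of 8.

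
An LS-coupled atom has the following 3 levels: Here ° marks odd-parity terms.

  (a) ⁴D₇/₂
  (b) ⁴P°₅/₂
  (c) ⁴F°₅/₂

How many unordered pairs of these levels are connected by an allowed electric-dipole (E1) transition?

2

(a)–(b): allowed.
(a)–(c): allowed.
(b)–(c): forbidden (parity, ΔL).
Allowed pairs: 2 of 3.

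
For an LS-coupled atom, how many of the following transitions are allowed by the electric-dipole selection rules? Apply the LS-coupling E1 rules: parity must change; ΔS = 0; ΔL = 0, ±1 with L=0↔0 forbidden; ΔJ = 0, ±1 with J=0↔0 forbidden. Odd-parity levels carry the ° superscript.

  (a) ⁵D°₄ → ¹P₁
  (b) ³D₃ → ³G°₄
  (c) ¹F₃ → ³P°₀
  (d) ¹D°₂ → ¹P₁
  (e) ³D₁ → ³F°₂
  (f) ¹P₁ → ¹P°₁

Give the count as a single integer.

(a) forbidden (ΔS, ΔJ fail)
(b) forbidden (ΔL fails)
(c) forbidden (ΔS, ΔL, ΔJ fail)
(d) allowed
(e) allowed
(f) allowed
Total allowed: 3 of 6.

3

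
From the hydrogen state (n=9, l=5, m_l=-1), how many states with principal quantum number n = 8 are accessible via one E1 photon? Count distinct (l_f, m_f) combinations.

6

E1 requires Δl = ±1, so l_f ∈ {4, 6}; with 0 ≤ l_f ≤ n_f−1 = 7, the allowed l_f values are {4, 6}.
For l_f = 4: m_f ∈ {m_i−1, m_i, m_i+1} ∩ [−4, 4] = {-2, -1, 0} → 3 states.
For l_f = 6: m_f ∈ {m_i−1, m_i, m_i+1} ∩ [−6, 6] = {-2, -1, 0} → 3 states.
Total: 6.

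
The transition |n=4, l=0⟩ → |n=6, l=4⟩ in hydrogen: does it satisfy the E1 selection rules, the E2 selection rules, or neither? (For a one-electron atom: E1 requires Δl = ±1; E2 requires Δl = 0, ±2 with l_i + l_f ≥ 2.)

neither

Δl = 4 − 0 = +4; l_i + l_f = 4.
E1 (Δl = ±1): not satisfied.
E2 (Δl = 0,±2, l_i+l_f ≥ 2): not satisfied.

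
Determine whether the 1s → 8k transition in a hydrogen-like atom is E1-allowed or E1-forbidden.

forbidden

Initial l = 0, final l = 7, so Δl = +7. E1 requires Δl = ±1: ✗.
The transition is electric-dipole forbidden.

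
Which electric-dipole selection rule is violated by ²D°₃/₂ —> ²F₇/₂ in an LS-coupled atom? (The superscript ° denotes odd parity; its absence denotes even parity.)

the ΔJ = 0, ±1 rule

ΔS = 0: S: 1/2 → 1/2 — satisfied.
ΔJ = 0, ±1 (not J=0↔0): J: 3/2 → 7/2, ΔJ = +2 — violated.
Parity must change: odd → even — satisfied.
ΔL = 0, ±1 (not L=0↔0): L: 2 → 3, ΔL = +1 — satisfied.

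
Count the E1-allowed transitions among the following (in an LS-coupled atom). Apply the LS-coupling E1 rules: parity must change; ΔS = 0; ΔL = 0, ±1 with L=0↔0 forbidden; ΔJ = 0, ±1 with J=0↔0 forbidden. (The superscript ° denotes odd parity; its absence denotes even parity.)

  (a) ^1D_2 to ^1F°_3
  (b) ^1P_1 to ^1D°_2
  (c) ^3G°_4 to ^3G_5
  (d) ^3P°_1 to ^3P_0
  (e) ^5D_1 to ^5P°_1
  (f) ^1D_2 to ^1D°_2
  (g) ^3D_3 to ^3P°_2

(a) allowed
(b) allowed
(c) allowed
(d) allowed
(e) allowed
(f) allowed
(g) allowed
Total allowed: 7 of 7.

7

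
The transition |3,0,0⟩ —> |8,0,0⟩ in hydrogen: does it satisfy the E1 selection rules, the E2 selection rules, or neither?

Δl = 0 − 0 = +0; l_i + l_f = 0.
Δm_l = +0.
E1 (Δl = ±1, |Δm_l| ≤ 1): not satisfied.
E2 (Δl = 0,±2, l_i+l_f ≥ 2, |Δm_l| ≤ 2): not satisfied.

neither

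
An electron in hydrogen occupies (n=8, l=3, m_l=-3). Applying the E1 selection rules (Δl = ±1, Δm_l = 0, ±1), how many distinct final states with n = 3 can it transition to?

1

E1 requires Δl = ±1, so l_f ∈ {2, 4}; with 0 ≤ l_f ≤ n_f−1 = 2, the allowed l_f values are {2}.
For l_f = 2: m_f ∈ {m_i−1, m_i, m_i+1} ∩ [−2, 2] = {-2} → 1 state.
Total: 1.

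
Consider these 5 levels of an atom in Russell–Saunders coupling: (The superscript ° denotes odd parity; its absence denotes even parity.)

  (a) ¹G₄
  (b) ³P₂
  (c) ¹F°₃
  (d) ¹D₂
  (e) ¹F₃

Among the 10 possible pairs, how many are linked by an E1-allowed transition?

(a)–(b): forbidden (parity, ΔS, ΔL, ΔJ).
(a)–(c): allowed.
(a)–(d): forbidden (parity, ΔL, ΔJ).
(a)–(e): forbidden (parity).
(b)–(c): forbidden (ΔS, ΔL).
(b)–(d): forbidden (parity, ΔS).
(b)–(e): forbidden (parity, ΔS, ΔL).
(c)–(d): allowed.
(c)–(e): allowed.
(d)–(e): forbidden (parity).
Allowed pairs: 3 of 10.

3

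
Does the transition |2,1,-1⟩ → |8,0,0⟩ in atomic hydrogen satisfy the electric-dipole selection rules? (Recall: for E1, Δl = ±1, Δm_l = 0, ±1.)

allowed

l: 1 → 0 (Δl = -1). Δl = ±1 passes.
m_l: -1 → 0 (Δm_l = +1). |Δm_l| ≤ 1 passes.
All E1 selection rules are satisfied.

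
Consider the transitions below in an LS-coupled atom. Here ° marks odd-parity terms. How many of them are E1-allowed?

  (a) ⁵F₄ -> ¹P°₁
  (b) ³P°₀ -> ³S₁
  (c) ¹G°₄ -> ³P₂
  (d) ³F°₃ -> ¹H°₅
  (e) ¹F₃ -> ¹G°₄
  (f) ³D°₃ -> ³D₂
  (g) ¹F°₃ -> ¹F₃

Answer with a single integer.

4

(a) forbidden (ΔS, ΔL, ΔJ fail)
(b) allowed
(c) forbidden (ΔS, ΔL, ΔJ fail)
(d) forbidden (parity, ΔS, ΔL, ΔJ fail)
(e) allowed
(f) allowed
(g) allowed
Total allowed: 4 of 7.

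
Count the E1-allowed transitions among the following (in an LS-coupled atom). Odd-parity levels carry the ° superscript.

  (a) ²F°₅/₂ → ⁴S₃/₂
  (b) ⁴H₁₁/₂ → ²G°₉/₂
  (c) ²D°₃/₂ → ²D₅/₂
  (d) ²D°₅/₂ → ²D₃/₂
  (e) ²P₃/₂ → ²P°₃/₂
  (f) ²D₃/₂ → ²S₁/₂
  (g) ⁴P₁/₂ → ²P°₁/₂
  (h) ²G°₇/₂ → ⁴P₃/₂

3

(a) forbidden (ΔS, ΔL fail)
(b) forbidden (ΔS fails)
(c) allowed
(d) allowed
(e) allowed
(f) forbidden (parity, ΔL fail)
(g) forbidden (ΔS fails)
(h) forbidden (ΔS, ΔL, ΔJ fail)
Total allowed: 3 of 8.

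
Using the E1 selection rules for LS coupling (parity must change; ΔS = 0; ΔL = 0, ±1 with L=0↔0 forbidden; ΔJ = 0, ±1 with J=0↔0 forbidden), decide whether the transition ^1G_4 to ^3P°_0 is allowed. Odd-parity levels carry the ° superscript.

Reading off the term symbols: S 0→1, L 4→1, J 4→0, parity even→odd.
ΔL = 0, ±1 (not L=0↔0): L: 4 → 1, ΔL = -3 — violated.
ΔJ = 0, ±1 (not J=0↔0): J: 4 → 0, ΔJ = -4 — violated.
Parity must change: even → odd — satisfied.
ΔS = 0: S: 0 → 1 — violated.
Rule(s) violated: ΔS, ΔL, ΔJ.

forbidden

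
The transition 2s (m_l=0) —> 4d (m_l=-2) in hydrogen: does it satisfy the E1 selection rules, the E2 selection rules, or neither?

E2

Δl = 2 − 0 = +2; l_i + l_f = 2.
Δm_l = -2.
E1 (Δl = ±1, |Δm_l| ≤ 1): not satisfied.
E2 (Δl = 0,±2, l_i+l_f ≥ 2, |Δm_l| ≤ 2): satisfied.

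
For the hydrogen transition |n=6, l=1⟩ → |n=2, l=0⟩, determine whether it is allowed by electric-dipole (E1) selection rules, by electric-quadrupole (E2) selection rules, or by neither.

E1

Δl = 0 − 1 = -1; l_i + l_f = 1.
E1 (Δl = ±1): satisfied.
E2 (Δl = 0,±2, l_i+l_f ≥ 2): not satisfied.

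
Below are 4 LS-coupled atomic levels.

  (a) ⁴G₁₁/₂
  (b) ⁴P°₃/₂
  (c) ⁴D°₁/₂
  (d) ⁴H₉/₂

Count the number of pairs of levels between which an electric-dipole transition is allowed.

0

(a)–(b): forbidden (ΔL, ΔJ).
(a)–(c): forbidden (ΔL, ΔJ).
(a)–(d): forbidden (parity).
(b)–(c): forbidden (parity).
(b)–(d): forbidden (ΔL, ΔJ).
(c)–(d): forbidden (ΔL, ΔJ).
Allowed pairs: 0 of 6.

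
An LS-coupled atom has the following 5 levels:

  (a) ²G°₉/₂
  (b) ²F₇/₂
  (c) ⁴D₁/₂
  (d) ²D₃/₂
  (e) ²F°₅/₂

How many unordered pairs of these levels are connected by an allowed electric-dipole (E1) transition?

3

(a)–(b): allowed.
(a)–(c): forbidden (ΔS, ΔL, ΔJ).
(a)–(d): forbidden (ΔL, ΔJ).
(a)–(e): forbidden (parity, ΔJ).
(b)–(c): forbidden (parity, ΔS, ΔJ).
(b)–(d): forbidden (parity, ΔJ).
(b)–(e): allowed.
(c)–(d): forbidden (parity, ΔS).
(c)–(e): forbidden (ΔS, ΔJ).
(d)–(e): allowed.
Allowed pairs: 3 of 10.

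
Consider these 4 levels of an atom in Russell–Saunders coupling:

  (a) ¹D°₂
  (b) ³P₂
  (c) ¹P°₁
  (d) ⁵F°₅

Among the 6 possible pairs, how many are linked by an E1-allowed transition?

0

(a)–(b): forbidden (ΔS).
(a)–(c): forbidden (parity).
(a)–(d): forbidden (parity, ΔS, ΔJ).
(b)–(c): forbidden (ΔS).
(b)–(d): forbidden (ΔS, ΔL, ΔJ).
(c)–(d): forbidden (parity, ΔS, ΔL, ΔJ).
Allowed pairs: 0 of 6.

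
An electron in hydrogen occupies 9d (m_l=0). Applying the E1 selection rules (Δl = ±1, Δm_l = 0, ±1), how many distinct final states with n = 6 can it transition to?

6

E1 requires Δl = ±1, so l_f ∈ {1, 3}; with 0 ≤ l_f ≤ n_f−1 = 5, the allowed l_f values are {1, 3}.
For l_f = 1: m_f ∈ {m_i−1, m_i, m_i+1} ∩ [−1, 1] = {-1, 0, 1} → 3 states.
For l_f = 3: m_f ∈ {m_i−1, m_i, m_i+1} ∩ [−3, 3] = {-1, 0, 1} → 3 states.
Total: 6.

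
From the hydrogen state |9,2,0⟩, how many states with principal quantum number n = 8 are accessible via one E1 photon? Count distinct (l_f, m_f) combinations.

E1 requires Δl = ±1, so l_f ∈ {1, 3}; with 0 ≤ l_f ≤ n_f−1 = 7, the allowed l_f values are {1, 3}.
For l_f = 1: m_f ∈ {m_i−1, m_i, m_i+1} ∩ [−1, 1] = {-1, 0, 1} → 3 states.
For l_f = 3: m_f ∈ {m_i−1, m_i, m_i+1} ∩ [−3, 3] = {-1, 0, 1} → 3 states.
Total: 6.

6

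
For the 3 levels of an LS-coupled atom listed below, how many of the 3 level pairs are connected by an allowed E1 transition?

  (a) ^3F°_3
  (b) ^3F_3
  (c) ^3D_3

(a)–(b): allowed.
(a)–(c): allowed.
(b)–(c): forbidden (parity).
Allowed pairs: 2 of 3.

2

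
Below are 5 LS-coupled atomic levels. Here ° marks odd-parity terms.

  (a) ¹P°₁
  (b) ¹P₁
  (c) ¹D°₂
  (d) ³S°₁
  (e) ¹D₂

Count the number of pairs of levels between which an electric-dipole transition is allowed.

4

(a)–(b): allowed.
(a)–(c): forbidden (parity).
(a)–(d): forbidden (parity, ΔS).
(a)–(e): allowed.
(b)–(c): allowed.
(b)–(d): forbidden (ΔS).
(b)–(e): forbidden (parity).
(c)–(d): forbidden (parity, ΔS, ΔL).
(c)–(e): allowed.
(d)–(e): forbidden (ΔS, ΔL).
Allowed pairs: 4 of 10.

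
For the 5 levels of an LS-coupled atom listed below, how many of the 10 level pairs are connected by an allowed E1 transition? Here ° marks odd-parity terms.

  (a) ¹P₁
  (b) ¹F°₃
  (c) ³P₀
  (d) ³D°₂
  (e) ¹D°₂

(a)–(b): forbidden (ΔL, ΔJ).
(a)–(c): forbidden (parity, ΔS).
(a)–(d): forbidden (ΔS).
(a)–(e): allowed.
(b)–(c): forbidden (ΔS, ΔL, ΔJ).
(b)–(d): forbidden (parity, ΔS).
(b)–(e): forbidden (parity).
(c)–(d): forbidden (ΔJ).
(c)–(e): forbidden (ΔS, ΔJ).
(d)–(e): forbidden (parity, ΔS).
Allowed pairs: 1 of 10.

1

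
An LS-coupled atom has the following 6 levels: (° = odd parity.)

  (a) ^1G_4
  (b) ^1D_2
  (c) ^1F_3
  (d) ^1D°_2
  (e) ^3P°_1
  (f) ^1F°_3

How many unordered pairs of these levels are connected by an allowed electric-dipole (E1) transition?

(a)–(b): forbidden (parity, ΔL, ΔJ).
(a)–(c): forbidden (parity).
(a)–(d): forbidden (ΔL, ΔJ).
(a)–(e): forbidden (ΔS, ΔL, ΔJ).
(a)–(f): allowed.
(b)–(c): forbidden (parity).
(b)–(d): allowed.
(b)–(e): forbidden (ΔS).
(b)–(f): allowed.
(c)–(d): allowed.
(c)–(e): forbidden (ΔS, ΔL, ΔJ).
(c)–(f): allowed.
(d)–(e): forbidden (parity, ΔS).
(d)–(f): forbidden (parity).
(e)–(f): forbidden (parity, ΔS, ΔL, ΔJ).
Allowed pairs: 5 of 15.

5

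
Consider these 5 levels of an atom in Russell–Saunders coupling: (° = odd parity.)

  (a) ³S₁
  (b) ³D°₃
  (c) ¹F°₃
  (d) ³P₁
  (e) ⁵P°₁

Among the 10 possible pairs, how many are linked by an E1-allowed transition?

0

(a)–(b): forbidden (ΔL, ΔJ).
(a)–(c): forbidden (ΔS, ΔL, ΔJ).
(a)–(d): forbidden (parity).
(a)–(e): forbidden (ΔS).
(b)–(c): forbidden (parity, ΔS).
(b)–(d): forbidden (ΔJ).
(b)–(e): forbidden (parity, ΔS, ΔJ).
(c)–(d): forbidden (ΔS, ΔL, ΔJ).
(c)–(e): forbidden (parity, ΔS, ΔL, ΔJ).
(d)–(e): forbidden (ΔS).
Allowed pairs: 0 of 10.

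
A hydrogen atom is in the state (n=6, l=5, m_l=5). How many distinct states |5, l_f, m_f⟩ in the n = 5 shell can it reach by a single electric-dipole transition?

1

E1 requires Δl = ±1, so l_f ∈ {4, 6}; with 0 ≤ l_f ≤ n_f−1 = 4, the allowed l_f values are {4}.
For l_f = 4: m_f ∈ {m_i−1, m_i, m_i+1} ∩ [−4, 4] = {4} → 1 state.
Total: 1.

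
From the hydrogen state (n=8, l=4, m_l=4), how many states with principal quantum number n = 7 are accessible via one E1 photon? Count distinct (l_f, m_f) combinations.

4

E1 requires Δl = ±1, so l_f ∈ {3, 5}; with 0 ≤ l_f ≤ n_f−1 = 6, the allowed l_f values are {3, 5}.
For l_f = 3: m_f ∈ {m_i−1, m_i, m_i+1} ∩ [−3, 3] = {3} → 1 state.
For l_f = 5: m_f ∈ {m_i−1, m_i, m_i+1} ∩ [−5, 5] = {3, 4, 5} → 3 states.
Total: 4.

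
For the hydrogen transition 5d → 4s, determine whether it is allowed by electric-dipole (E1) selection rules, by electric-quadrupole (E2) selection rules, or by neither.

E2

Δl = 0 − 2 = -2; l_i + l_f = 2.
E1 (Δl = ±1): not satisfied.
E2 (Δl = 0,±2, l_i+l_f ≥ 2): satisfied.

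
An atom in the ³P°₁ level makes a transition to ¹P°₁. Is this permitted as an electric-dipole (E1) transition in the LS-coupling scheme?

Reading off the term symbols: S 1→0, L 1→1, J 1→1, parity odd→odd.
Parity must change: odd → odd — fails.
ΔS = 0: S: 1 → 0 — fails.
ΔL = 0, ±1 (not L=0↔0): L: 1 → 1, ΔL = +0 — ok.
ΔJ = 0, ±1 (not J=0↔0): J: 1 → 1, ΔJ = +0 — ok.
Rule(s) violated: parity, ΔS.

forbidden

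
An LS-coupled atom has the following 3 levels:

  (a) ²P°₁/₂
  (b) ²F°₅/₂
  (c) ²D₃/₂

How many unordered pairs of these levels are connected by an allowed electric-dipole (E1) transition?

2

(a)–(b): forbidden (parity, ΔL, ΔJ).
(a)–(c): allowed.
(b)–(c): allowed.
Allowed pairs: 2 of 3.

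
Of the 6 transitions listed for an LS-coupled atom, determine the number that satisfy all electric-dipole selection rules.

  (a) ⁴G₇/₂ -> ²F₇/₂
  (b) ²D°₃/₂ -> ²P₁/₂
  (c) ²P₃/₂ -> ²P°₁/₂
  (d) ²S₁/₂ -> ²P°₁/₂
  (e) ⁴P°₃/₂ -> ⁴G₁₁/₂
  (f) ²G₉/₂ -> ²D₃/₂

3

(a) forbidden (parity, ΔS fail)
(b) allowed
(c) allowed
(d) allowed
(e) forbidden (ΔL, ΔJ fail)
(f) forbidden (parity, ΔL, ΔJ fail)
Total allowed: 3 of 6.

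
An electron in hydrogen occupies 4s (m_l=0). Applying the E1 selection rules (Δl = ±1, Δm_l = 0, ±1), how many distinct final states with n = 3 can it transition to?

3

E1 requires Δl = ±1, so l_f ∈ {-1, 1}; with 0 ≤ l_f ≤ n_f−1 = 2, the allowed l_f values are {1}.
For l_f = 1: m_f ∈ {m_i−1, m_i, m_i+1} ∩ [−1, 1] = {-1, 0, 1} → 3 states.
Total: 3.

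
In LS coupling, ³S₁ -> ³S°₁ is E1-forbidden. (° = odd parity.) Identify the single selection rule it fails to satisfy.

the L=0 ↔ L=0 exclusion

Reading off the term symbols: S 1→1, L 0→0, J 1→1, parity even→odd.
Parity must change: even → odd — ok.
ΔS = 0: S: 1 → 1 — ok.
ΔL = 0, ±1 (not L=0↔0): L: 0 → 0, ΔL = +0 — fails.
ΔJ = 0, ±1 (not J=0↔0): J: 1 → 1, ΔJ = +0 — ok.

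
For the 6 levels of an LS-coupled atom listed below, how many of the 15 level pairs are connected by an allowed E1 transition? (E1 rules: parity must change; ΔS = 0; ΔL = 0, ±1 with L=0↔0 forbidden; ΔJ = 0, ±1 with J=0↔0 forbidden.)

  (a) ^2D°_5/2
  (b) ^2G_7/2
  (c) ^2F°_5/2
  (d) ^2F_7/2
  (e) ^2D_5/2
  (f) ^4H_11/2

(a)–(b): forbidden (ΔL).
(a)–(c): forbidden (parity).
(a)–(d): allowed.
(a)–(e): allowed.
(a)–(f): forbidden (ΔS, ΔL, ΔJ).
(b)–(c): allowed.
(b)–(d): forbidden (parity).
(b)–(e): forbidden (parity, ΔL).
(b)–(f): forbidden (parity, ΔS, ΔJ).
(c)–(d): allowed.
(c)–(e): allowed.
(c)–(f): forbidden (ΔS, ΔL, ΔJ).
(d)–(e): forbidden (parity).
(d)–(f): forbidden (parity, ΔS, ΔL, ΔJ).
(e)–(f): forbidden (parity, ΔS, ΔL, ΔJ).
Allowed pairs: 5 of 15.

5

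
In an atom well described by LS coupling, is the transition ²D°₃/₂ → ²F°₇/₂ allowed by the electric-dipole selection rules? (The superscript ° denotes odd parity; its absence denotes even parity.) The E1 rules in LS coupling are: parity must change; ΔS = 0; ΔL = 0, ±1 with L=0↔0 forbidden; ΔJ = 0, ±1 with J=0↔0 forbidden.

forbidden

Initial level: S=1/2, L=2, J=3/2, parity odd. Final level: S=1/2, L=3, J=7/2, parity odd.
Parity must change: odd → odd — fails.
ΔS = 0: S: 1/2 → 1/2 — passes.
ΔL = 0, ±1 (not L=0↔0): L: 2 → 3, ΔL = +1 — passes.
ΔJ = 0, ±1 (not J=0↔0): J: 3/2 → 7/2, ΔJ = +2 — fails.
Rule(s) violated: parity, ΔJ.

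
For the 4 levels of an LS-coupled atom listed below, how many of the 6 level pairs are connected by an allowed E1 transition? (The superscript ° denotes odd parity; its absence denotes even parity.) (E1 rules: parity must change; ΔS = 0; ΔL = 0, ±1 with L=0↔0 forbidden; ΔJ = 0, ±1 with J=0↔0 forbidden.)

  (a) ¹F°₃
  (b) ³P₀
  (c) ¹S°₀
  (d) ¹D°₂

(a)–(b): forbidden (ΔS, ΔL, ΔJ).
(a)–(c): forbidden (parity, ΔL, ΔJ).
(a)–(d): forbidden (parity).
(b)–(c): forbidden (ΔS, ΔJ).
(b)–(d): forbidden (ΔS, ΔJ).
(c)–(d): forbidden (parity, ΔL, ΔJ).
Allowed pairs: 0 of 6.

0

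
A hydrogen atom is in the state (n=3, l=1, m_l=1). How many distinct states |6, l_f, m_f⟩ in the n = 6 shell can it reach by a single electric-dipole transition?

4

E1 requires Δl = ±1, so l_f ∈ {0, 2}; with 0 ≤ l_f ≤ n_f−1 = 5, the allowed l_f values are {0, 2}.
For l_f = 0: m_f ∈ {m_i−1, m_i, m_i+1} ∩ [−0, 0] = {0} → 1 state.
For l_f = 2: m_f ∈ {m_i−1, m_i, m_i+1} ∩ [−2, 2] = {0, 1, 2} → 3 states.
Total: 4.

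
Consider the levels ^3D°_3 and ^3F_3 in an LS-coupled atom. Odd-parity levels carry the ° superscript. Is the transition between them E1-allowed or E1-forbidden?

Reading off the term symbols: S 1→1, L 2→3, J 3→3, parity odd→even.
Parity must change: odd → even — passes.
ΔS = 0: S: 1 → 1 — passes.
ΔJ = 0, ±1 (not J=0↔0): J: 3 → 3, ΔJ = +0 — passes.
ΔL = 0, ±1 (not L=0↔0): L: 2 → 3, ΔL = +1 — passes.
All four E1 rules are satisfied.

allowed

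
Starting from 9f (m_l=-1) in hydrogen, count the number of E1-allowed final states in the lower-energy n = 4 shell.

E1 requires Δl = ±1, so l_f ∈ {2, 4}; with 0 ≤ l_f ≤ n_f−1 = 3, the allowed l_f values are {2}.
For l_f = 2: m_f ∈ {m_i−1, m_i, m_i+1} ∩ [−2, 2] = {-2, -1, 0} → 3 states.
Total: 3.

3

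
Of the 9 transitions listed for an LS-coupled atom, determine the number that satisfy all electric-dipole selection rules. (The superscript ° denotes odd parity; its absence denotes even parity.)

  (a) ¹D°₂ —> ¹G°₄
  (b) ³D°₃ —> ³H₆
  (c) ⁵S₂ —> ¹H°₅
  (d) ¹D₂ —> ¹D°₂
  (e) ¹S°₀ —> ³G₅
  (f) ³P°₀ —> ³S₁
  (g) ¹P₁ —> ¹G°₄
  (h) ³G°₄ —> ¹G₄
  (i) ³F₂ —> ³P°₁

2

(a) forbidden (parity, ΔL, ΔJ fail)
(b) forbidden (ΔL, ΔJ fail)
(c) forbidden (ΔS, ΔL, ΔJ fail)
(d) allowed
(e) forbidden (ΔS, ΔL, ΔJ fail)
(f) allowed
(g) forbidden (ΔL, ΔJ fail)
(h) forbidden (ΔS fails)
(i) forbidden (ΔL fails)
Total allowed: 2 of 9.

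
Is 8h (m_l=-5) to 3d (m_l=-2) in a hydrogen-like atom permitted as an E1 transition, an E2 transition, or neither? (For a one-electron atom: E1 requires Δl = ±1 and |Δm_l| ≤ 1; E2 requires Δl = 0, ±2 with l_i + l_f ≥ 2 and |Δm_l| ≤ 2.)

Δl = 2 − 5 = -3; l_i + l_f = 7.
Δm_l = +3.
E1 (Δl = ±1, |Δm_l| ≤ 1): not satisfied.
E2 (Δl = 0,±2, l_i+l_f ≥ 2, |Δm_l| ≤ 2): not satisfied.

neither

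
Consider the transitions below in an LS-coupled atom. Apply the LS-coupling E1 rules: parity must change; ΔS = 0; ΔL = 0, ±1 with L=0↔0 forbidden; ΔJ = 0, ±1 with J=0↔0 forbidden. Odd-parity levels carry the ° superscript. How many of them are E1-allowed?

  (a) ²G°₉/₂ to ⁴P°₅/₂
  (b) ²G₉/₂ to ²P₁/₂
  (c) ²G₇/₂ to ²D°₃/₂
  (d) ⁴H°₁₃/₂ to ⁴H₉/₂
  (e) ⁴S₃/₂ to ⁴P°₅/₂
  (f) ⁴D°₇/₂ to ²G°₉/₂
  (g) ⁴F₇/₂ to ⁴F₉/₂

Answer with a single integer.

1

(a) forbidden (parity, ΔS, ΔL, ΔJ fail)
(b) forbidden (parity, ΔL, ΔJ fail)
(c) forbidden (ΔL, ΔJ fail)
(d) forbidden (ΔJ fails)
(e) allowed
(f) forbidden (parity, ΔS, ΔL fail)
(g) forbidden (parity fails)
Total allowed: 1 of 7.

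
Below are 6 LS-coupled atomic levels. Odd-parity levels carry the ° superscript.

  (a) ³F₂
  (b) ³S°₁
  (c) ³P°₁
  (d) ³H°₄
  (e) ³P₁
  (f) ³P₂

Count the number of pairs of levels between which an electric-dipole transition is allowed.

4

(a)–(b): forbidden (ΔL).
(a)–(c): forbidden (ΔL).
(a)–(d): forbidden (ΔL, ΔJ).
(a)–(e): forbidden (parity, ΔL).
(a)–(f): forbidden (parity, ΔL).
(b)–(c): forbidden (parity).
(b)–(d): forbidden (parity, ΔL, ΔJ).
(b)–(e): allowed.
(b)–(f): allowed.
(c)–(d): forbidden (parity, ΔL, ΔJ).
(c)–(e): allowed.
(c)–(f): allowed.
(d)–(e): forbidden (ΔL, ΔJ).
(d)–(f): forbidden (ΔL, ΔJ).
(e)–(f): forbidden (parity).
Allowed pairs: 4 of 15.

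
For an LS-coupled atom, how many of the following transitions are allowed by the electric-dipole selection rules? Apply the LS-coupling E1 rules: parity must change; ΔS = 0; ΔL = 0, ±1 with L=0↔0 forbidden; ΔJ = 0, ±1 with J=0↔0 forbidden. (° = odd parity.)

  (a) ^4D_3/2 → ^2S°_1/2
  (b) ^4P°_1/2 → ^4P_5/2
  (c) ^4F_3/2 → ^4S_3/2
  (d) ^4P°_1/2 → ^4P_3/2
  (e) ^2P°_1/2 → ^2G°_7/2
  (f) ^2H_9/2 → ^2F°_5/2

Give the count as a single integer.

1

(a) forbidden (ΔS, ΔL fail)
(b) forbidden (ΔJ fails)
(c) forbidden (parity, ΔL fail)
(d) allowed
(e) forbidden (parity, ΔL, ΔJ fail)
(f) forbidden (ΔL, ΔJ fail)
Total allowed: 1 of 6.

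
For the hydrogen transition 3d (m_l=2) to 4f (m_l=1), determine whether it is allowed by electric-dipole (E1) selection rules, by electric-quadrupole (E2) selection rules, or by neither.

E1

Δl = 3 − 2 = +1; l_i + l_f = 5.
Δm_l = -1.
E1 (Δl = ±1, |Δm_l| ≤ 1): satisfied.
E2 (Δl = 0,±2, l_i+l_f ≥ 2, |Δm_l| ≤ 2): not satisfied.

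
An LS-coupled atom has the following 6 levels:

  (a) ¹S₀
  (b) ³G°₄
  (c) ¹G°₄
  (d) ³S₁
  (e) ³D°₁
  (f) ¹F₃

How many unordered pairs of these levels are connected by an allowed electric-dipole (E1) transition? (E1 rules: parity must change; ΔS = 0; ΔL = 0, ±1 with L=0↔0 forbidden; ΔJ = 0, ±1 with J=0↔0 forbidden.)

1

(a)–(b): forbidden (ΔS, ΔL, ΔJ).
(a)–(c): forbidden (ΔL, ΔJ).
(a)–(d): forbidden (parity, ΔS, ΔL).
(a)–(e): forbidden (ΔS, ΔL).
(a)–(f): forbidden (parity, ΔL, ΔJ).
(b)–(c): forbidden (parity, ΔS).
(b)–(d): forbidden (ΔL, ΔJ).
(b)–(e): forbidden (parity, ΔL, ΔJ).
(b)–(f): forbidden (ΔS).
(c)–(d): forbidden (ΔS, ΔL, ΔJ).
(c)–(e): forbidden (parity, ΔS, ΔL, ΔJ).
(c)–(f): allowed.
(d)–(e): forbidden (ΔL).
(d)–(f): forbidden (parity, ΔS, ΔL, ΔJ).
(e)–(f): forbidden (ΔS, ΔJ).
Allowed pairs: 1 of 15.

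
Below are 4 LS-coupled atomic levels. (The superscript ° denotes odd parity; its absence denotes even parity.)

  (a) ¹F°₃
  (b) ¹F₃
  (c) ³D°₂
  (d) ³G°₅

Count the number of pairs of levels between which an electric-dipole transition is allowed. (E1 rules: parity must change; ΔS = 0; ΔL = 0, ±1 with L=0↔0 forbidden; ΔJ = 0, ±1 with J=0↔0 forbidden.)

(a)–(b): allowed.
(a)–(c): forbidden (parity, ΔS).
(a)–(d): forbidden (parity, ΔS, ΔJ).
(b)–(c): forbidden (ΔS).
(b)–(d): forbidden (ΔS, ΔJ).
(c)–(d): forbidden (parity, ΔL, ΔJ).
Allowed pairs: 1 of 6.

1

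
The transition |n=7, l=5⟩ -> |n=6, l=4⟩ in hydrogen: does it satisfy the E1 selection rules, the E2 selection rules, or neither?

E1

Δl = 4 − 5 = -1; l_i + l_f = 9.
E1 (Δl = ±1): satisfied.
E2 (Δl = 0,±2, l_i+l_f ≥ 2): not satisfied.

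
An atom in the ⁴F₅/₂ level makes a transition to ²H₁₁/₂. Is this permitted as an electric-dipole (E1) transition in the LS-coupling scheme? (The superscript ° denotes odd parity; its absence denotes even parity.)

forbidden

Parity must change: even → even — fails.
ΔS = 0: S: 3/2 → 1/2 — fails.
ΔL = 0, ±1 (not L=0↔0): L: 3 → 5, ΔL = +2 — fails.
ΔJ = 0, ±1 (not J=0↔0): J: 5/2 → 11/2, ΔJ = +3 — fails.
Rule(s) violated: parity, ΔS, ΔL, ΔJ.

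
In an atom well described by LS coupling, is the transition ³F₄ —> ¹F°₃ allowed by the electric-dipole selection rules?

Initial level: S=1, L=3, J=4, parity even. Final level: S=0, L=3, J=3, parity odd.
Parity must change: even → odd — passes.
ΔS = 0: S: 1 → 0 — fails.
ΔL = 0, ±1 (not L=0↔0): L: 3 → 3, ΔL = +0 — passes.
ΔJ = 0, ±1 (not J=0↔0): J: 4 → 3, ΔJ = -1 — passes.
Rule(s) violated: ΔS.

forbidden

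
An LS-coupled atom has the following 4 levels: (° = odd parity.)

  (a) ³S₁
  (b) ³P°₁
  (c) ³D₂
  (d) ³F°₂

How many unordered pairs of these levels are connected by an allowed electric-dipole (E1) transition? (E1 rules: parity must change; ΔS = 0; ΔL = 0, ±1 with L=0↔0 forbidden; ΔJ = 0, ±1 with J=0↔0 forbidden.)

3

(a)–(b): allowed.
(a)–(c): forbidden (parity, ΔL).
(a)–(d): forbidden (ΔL).
(b)–(c): allowed.
(b)–(d): forbidden (parity, ΔL).
(c)–(d): allowed.
Allowed pairs: 3 of 6.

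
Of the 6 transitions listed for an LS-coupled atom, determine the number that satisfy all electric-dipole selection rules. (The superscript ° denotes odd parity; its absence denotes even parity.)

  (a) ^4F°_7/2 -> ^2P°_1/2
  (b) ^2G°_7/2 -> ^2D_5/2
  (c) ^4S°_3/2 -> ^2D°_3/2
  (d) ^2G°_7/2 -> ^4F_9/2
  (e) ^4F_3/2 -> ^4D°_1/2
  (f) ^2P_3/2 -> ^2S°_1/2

2

(a) forbidden (parity, ΔS, ΔL, ΔJ fail)
(b) forbidden (ΔL fails)
(c) forbidden (parity, ΔS, ΔL fail)
(d) forbidden (ΔS fails)
(e) allowed
(f) allowed
Total allowed: 2 of 6.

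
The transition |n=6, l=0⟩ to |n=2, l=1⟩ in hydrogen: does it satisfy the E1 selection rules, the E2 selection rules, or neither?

Δl = 1 − 0 = +1; l_i + l_f = 1.
E1 (Δl = ±1): satisfied.
E2 (Δl = 0,±2, l_i+l_f ≥ 2): not satisfied.

E1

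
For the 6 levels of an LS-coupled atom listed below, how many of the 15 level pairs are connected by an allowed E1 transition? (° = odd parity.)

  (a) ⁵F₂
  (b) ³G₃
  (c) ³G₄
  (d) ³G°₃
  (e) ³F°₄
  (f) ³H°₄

(a)–(b): forbidden (parity, ΔS).
(a)–(c): forbidden (parity, ΔS, ΔJ).
(a)–(d): forbidden (ΔS).
(a)–(e): forbidden (ΔS, ΔJ).
(a)–(f): forbidden (ΔS, ΔL, ΔJ).
(b)–(c): forbidden (parity).
(b)–(d): allowed.
(b)–(e): allowed.
(b)–(f): allowed.
(c)–(d): allowed.
(c)–(e): allowed.
(c)–(f): allowed.
(d)–(e): forbidden (parity).
(d)–(f): forbidden (parity).
(e)–(f): forbidden (parity, ΔL).
Allowed pairs: 6 of 15.

6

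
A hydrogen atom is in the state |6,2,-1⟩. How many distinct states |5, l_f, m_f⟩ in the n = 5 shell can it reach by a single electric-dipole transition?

E1 requires Δl = ±1, so l_f ∈ {1, 3}; with 0 ≤ l_f ≤ n_f−1 = 4, the allowed l_f values are {1, 3}.
For l_f = 1: m_f ∈ {m_i−1, m_i, m_i+1} ∩ [−1, 1] = {-1, 0} → 2 states.
For l_f = 3: m_f ∈ {m_i−1, m_i, m_i+1} ∩ [−3, 3] = {-2, -1, 0} → 3 states.
Total: 5.

5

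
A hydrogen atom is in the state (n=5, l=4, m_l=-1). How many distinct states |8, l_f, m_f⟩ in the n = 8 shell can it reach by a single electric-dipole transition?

6

E1 requires Δl = ±1, so l_f ∈ {3, 5}; with 0 ≤ l_f ≤ n_f−1 = 7, the allowed l_f values are {3, 5}.
For l_f = 3: m_f ∈ {m_i−1, m_i, m_i+1} ∩ [−3, 3] = {-2, -1, 0} → 3 states.
For l_f = 5: m_f ∈ {m_i−1, m_i, m_i+1} ∩ [−5, 5] = {-2, -1, 0} → 3 states.
Total: 6.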